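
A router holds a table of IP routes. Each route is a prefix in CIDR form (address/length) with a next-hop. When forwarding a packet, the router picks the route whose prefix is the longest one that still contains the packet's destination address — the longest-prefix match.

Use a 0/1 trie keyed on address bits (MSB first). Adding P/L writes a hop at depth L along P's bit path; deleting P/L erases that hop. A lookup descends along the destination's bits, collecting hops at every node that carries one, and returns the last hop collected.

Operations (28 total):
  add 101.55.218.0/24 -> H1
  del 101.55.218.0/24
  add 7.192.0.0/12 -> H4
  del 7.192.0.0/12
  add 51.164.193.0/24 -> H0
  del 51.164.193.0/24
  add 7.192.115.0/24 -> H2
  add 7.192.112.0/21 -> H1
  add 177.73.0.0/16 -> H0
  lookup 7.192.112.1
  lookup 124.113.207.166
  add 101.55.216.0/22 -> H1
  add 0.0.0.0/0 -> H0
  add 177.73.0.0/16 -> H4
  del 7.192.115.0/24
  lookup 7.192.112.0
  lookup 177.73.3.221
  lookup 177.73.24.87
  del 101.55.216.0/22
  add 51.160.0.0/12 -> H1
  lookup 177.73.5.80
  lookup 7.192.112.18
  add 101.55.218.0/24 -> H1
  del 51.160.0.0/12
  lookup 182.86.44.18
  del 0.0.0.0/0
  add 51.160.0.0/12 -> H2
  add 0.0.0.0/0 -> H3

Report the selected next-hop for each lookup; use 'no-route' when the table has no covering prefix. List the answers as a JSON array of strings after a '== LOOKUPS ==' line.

Process each operation:
  + 101.55.218.0/24 (H1) depth=24
  - 101.55.218.0/24 clear@24
  + 7.192.0.0/12 (H4) depth=12
  - 7.192.0.0/12 clear@12
  + 51.164.193.0/24 (H0) depth=24
  - 51.164.193.0/24 clear@24
  + 7.192.115.0/24 (H2) depth=24
  + 7.192.112.0/21 (H1) depth=21
  + 177.73.0.0/16 (H0) depth=16
  lookup 7.192.112.1: bits 0000011111000000011100 walk d0:-→d1:-→d2:-→d3:-→d4:-→d5:-→d6:-→d7:-→d8:-→d9:-→d10:-→d11:-→d12:-→d13:-→d14:-→d15:-→d16:-→d17:-→d18:-→d19:-→d20:-→d21:H1→d22:- -> H1
  lookup 124.113.207.166: bits 011 walk d0:-→d1:-→d2:-→d3:- -> no-route
  + 101.55.216.0/22 (H1) depth=22
  + 0.0.0.0/0 (H0) depth=0
  + 177.73.0.0/16 (H4) depth=16
  - 7.192.115.0/24 clear@24
  lookup 7.192.112.0: bits 0000011111000000011100 walk d0:H0→d1:-→d2:-→d3:-→d4:-→d5:-→d6:-→d7:-→d8:-→d9:-→d10:-→d11:-→d12:-→d13:-→d14:-→d15:-→d16:-→d17:-→d18:-→d19:-→d20:-→d21:H1→d22:- -> H1
  lookup 177.73.3.221: bits 1011000101001001 walk d0:H0→d1:-→d2:-→d3:-→d4:-→d5:-→d6:-→d7:-→d8:-→d9:-→d10:-→d11:-→d12:-→d13:-→d14:-→d15:-→d16:H4 -> H4
  lookup 177.73.24.87: bits 1011000101001001 walk d0:H0→d1:-→d2:-→d3:-→d4:-→d5:-→d6:-→d7:-→d8:-→d9:-→d10:-→d11:-→d12:-→d13:-→d14:-→d15:-→d16:H4 -> H4
  - 101.55.216.0/22 clear@22
  + 51.160.0.0/12 (H1) depth=12
  lookup 177.73.5.80: bits 1011000101001001 walk d0:H0→d1:-→d2:-→d3:-→d4:-→d5:-→d6:-→d7:-→d8:-→d9:-→d10:-→d11:-→d12:-→d13:-→d14:-→d15:-→d16:H4 -> H4
  lookup 7.192.112.18: bits 0000011111000000011100 walk d0:H0→d1:-→d2:-→d3:-→d4:-→d5:-→d6:-→d7:-→d8:-→d9:-→d10:-→d11:-→d12:-→d13:-→d14:-→d15:-→d16:-→d17:-→d18:-→d19:-→d20:-→d21:H1→d22:- -> H1
  + 101.55.218.0/24 (H1) depth=24
  - 51.160.0.0/12 clear@12
  lookup 182.86.44.18: bits 10110 walk d0:H0→d1:-→d2:-→d3:-→d4:-→d5:- -> H0
  - 0.0.0.0/0 clear@0
  + 51.160.0.0/12 (H2) depth=12
  + 0.0.0.0/0 (H3) depth=0

== LOOKUPS ==
["H1","no-route","H1","H4","H4","H4","H1","H0"]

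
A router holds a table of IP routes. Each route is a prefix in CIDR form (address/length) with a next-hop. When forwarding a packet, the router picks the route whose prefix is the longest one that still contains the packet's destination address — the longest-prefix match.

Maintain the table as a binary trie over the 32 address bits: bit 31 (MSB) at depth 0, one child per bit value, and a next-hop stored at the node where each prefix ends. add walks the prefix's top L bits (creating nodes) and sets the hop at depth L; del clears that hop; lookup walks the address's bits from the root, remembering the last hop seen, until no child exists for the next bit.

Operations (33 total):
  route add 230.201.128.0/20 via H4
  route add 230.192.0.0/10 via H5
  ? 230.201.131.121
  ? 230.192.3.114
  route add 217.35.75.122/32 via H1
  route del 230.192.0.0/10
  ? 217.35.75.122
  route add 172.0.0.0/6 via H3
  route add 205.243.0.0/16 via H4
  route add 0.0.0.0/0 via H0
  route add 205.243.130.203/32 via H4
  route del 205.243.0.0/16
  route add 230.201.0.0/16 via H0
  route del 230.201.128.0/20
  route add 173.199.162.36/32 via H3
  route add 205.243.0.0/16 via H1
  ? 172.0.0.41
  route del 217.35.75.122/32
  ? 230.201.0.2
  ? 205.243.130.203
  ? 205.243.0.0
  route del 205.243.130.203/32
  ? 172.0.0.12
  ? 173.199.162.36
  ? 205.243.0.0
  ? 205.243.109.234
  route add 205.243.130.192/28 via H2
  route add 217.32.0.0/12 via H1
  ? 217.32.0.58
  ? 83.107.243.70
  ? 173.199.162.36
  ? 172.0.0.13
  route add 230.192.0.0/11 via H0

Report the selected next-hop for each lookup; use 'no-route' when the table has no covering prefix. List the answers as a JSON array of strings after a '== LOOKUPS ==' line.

Apply in order:
  + 230.201.128.0/20 (H4) depth=20
  + 230.192.0.0/10 (H5) depth=10
  lookup 230.201.131.121: bits 11100110110010011000 walk d0:-→d1:-→d2:-→d3:-→d4:-→d5:-→d6:-→d7:-→d8:-→d9:-→d10:H5→d11:-→d12:-→d13:-→d14:-→d15:-→d16:-→d17:-→d18:-→d19:-→d20:H4 -> H4
  lookup 230.192.3.114: bits 111001101100 walk d0:-→d1:-→d2:-→d3:-→d4:-→d5:-→d6:-→d7:-→d8:-→d9:-→d10:H5→d11:-→d12:- -> H5
  + 217.35.75.122/32 (H1) depth=32
  - 230.192.0.0/10 clear@10
  lookup 217.35.75.122: bits 11011001001000110100101101111010 walk d0:-→d1:-→d2:-→d3:-→d4:-→d5:-→d6:-→d7:-→d8:-→d9:-→d10:-→d11:-→d12:-→d13:-→d14:-→d15:-→d16:-→d17:-→d18:-→d19:-→d20:-→d21:-→d22:-→d23:-→d24:-→d25:-→d26:-→d27:-→d28:-→d29:-→d30:-→d31:-→d32:H1 -> H1
  + 172.0.0.0/6 (H3) depth=6
  + 205.243.0.0/16 (H4) depth=16
  + 0.0.0.0/0 (H0) depth=0
  + 205.243.130.203/32 (H4) depth=32
  - 205.243.0.0/16 clear@16
  + 230.201.0.0/16 (H0) depth=16
  - 230.201.128.0/20 clear@20
  + 173.199.162.36/32 (H3) depth=32
  + 205.243.0.0/16 (H1) depth=16
  lookup 172.0.0.41: bits 1010110 walk d0:H0→d1:-→d2:-→d3:-→d4:-→d5:-→d6:H3→d7:- -> H3
  - 217.35.75.122/32 clear@32
  lookup 230.201.0.2: bits 1110011011001001 walk d0:H0→d1:-→d2:-→d3:-→d4:-→d5:-→d6:-→d7:-→d8:-→d9:-→d10:-→d11:-→d12:-→d13:-→d14:-→d15:-→d16:H0 -> H0
  lookup 205.243.130.203: bits 11001101111100111000001011001011 walk d0:H0→d1:-→d2:-→d3:-→d4:-→d5:-→d6:-→d7:-→d8:-→d9:-→d10:-→d11:-→d12:-→d13:-→d14:-→d15:-→d16:H1→d17:-→d18:-→d19:-→d20:-→d21:-→d22:-→d23:-→d24:-→d25:-→d26:-→d27:-→d28:-→d29:-→d30:-→d31:-→d32:H4 -> H4
  lookup 205.243.0.0: bits 1100110111110011 walk d0:H0→d1:-→d2:-→d3:-→d4:-→d5:-→d6:-→d7:-→d8:-→d9:-→d10:-→d11:-→d12:-→d13:-→d14:-→d15:-→d16:H1 -> H1
  - 205.243.130.203/32 clear@32
  lookup 172.0.0.12: bits 1010110 walk d0:H0→d1:-→d2:-→d3:-→d4:-→d5:-→d6:H3→d7:- -> H3
  lookup 173.199.162.36: bits 10101101110001111010001000100100 walk d0:H0→d1:-→d2:-→d3:-→d4:-→d5:-→d6:H3→d7:-→d8:-→d9:-→d10:-→d11:-→d12:-→d13:-→d14:-→d15:-→d16:-→d17:-→d18:-→d19:-→d20:-→d21:-→d22:-→d23:-→d24:-→d25:-→d26:-→d27:-→d28:-→d29:-→d30:-→d31:-→d32:H3 -> H3
  lookup 205.243.0.0: bits 1100110111110011 walk d0:H0→d1:-→d2:-→d3:-→d4:-→d5:-→d6:-→d7:-→d8:-→d9:-→d10:-→d11:-→d12:-→d13:-→d14:-→d15:-→d16:H1 -> H1
  lookup 205.243.109.234: bits 1100110111110011 walk d0:H0→d1:-→d2:-→d3:-→d4:-→d5:-→d6:-→d7:-→d8:-→d9:-→d10:-→d11:-→d12:-→d13:-→d14:-→d15:-→d16:H1 -> H1
  + 205.243.130.192/28 (H2) depth=28
  + 217.32.0.0/12 (H1) depth=12
  lookup 217.32.0.58: bits 11011001001000 walk d0:H0→d1:-→d2:-→d3:-→d4:-→d5:-→d6:-→d7:-→d8:-→d9:-→d10:-→d11:-→d12:H1→d13:-→d14:- -> H1
  lookup 83.107.243.70: bits ε walk d0:H0 -> H0
  lookup 173.199.162.36: bits 10101101110001111010001000100100 walk d0:H0→d1:-→d2:-→d3:-→d4:-→d5:-→d6:H3→d7:-→d8:-→d9:-→d10:-→d11:-→d12:-→d13:-→d14:-→d15:-→d16:-→d17:-→d18:-→d19:-→d20:-→d21:-→d22:-→d23:-→d24:-→d25:-→d26:-→d27:-→d28:-→d29:-→d30:-→d31:-→d32:H3 -> H3
  lookup 172.0.0.13: bits 1010110 walk d0:H0→d1:-→d2:-→d3:-→d4:-→d5:-→d6:H3→d7:- -> H3
  + 230.192.0.0/11 (H0) depth=11

== LOOKUPS ==
["H4","H5","H1","H3","H0","H4","H1","H3","H3","H1","H1","H1","H0","H3","H3"]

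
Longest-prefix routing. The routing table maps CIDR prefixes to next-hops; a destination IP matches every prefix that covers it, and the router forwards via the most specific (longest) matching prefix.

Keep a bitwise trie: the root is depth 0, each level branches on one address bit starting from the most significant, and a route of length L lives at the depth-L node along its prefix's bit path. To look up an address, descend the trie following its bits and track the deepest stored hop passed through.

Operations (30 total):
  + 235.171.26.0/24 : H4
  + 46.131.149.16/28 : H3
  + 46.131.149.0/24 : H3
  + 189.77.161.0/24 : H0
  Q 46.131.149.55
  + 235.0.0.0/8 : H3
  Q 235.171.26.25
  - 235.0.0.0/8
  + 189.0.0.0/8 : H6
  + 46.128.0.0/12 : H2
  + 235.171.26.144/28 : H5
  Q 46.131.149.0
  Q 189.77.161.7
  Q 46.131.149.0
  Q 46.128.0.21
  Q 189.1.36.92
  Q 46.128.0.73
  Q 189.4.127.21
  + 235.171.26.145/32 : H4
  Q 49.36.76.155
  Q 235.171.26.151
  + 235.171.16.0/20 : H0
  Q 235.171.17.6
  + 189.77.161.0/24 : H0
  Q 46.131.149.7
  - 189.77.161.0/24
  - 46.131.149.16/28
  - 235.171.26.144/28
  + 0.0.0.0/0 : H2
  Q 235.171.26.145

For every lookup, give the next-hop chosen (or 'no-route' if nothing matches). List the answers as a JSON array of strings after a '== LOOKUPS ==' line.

Apply in order:
  add 235.171.26.0/24 -> H4 at depth 24
  add 46.131.149.16/28 -> H3 at depth 28
  add 46.131.149.0/24 -> H3 at depth 24
  add 189.77.161.0/24 -> H0 at depth 24
  Q 46.131.149.55: descend 00101110100000111001010100 ; hops seen [H3] ; pick H3
  add 235.0.0.0/8 -> H3 at depth 8
  Q 235.171.26.25: descend 111010111010101100011010 ; hops seen [H3,H4] ; pick H4
  del 235.0.0.0/8 (clear depth 8)
  add 189.0.0.0/8 -> H6 at depth 8
  add 46.128.0.0/12 -> H2 at depth 12
  add 235.171.26.144/28 -> H5 at depth 28
  Q 46.131.149.0: descend 001011101000001110010101000 ; hops seen [H2,H3] ; pick H3
  Q 189.77.161.7: descend 101111010100110110100001 ; hops seen [H6,H0] ; pick H0
  Q 46.131.149.0: descend 001011101000001110010101000 ; hops seen [H2,H3] ; pick H3
  Q 46.128.0.21: descend 00101110100000 ; hops seen [H2] ; pick H2
  Q 189.1.36.92: descend 101111010 ; hops seen [H6] ; pick H6
  Q 46.128.0.73: descend 00101110100000 ; hops seen [H2] ; pick H2
  Q 189.4.127.21: descend 101111010 ; hops seen [H6] ; pick H6
  add 235.171.26.145/32 -> H4 at depth 32
  Q 49.36.76.155: descend 001 ; hops seen [∅] ; pick no-route
  Q 235.171.26.151: descend 11101011101010110001101010010 ; hops seen [H4,H5] ; pick H5
  add 235.171.16.0/20 -> H0 at depth 20
  Q 235.171.17.6: descend 11101011101010110001 ; hops seen [H0] ; pick H0
  add 189.77.161.0/24 -> H0 at depth 24
  Q 46.131.149.7: descend 001011101000001110010101000 ; hops seen [H2,H3] ; pick H3
  del 189.77.161.0/24 (clear depth 24)
  del 46.131.149.16/28 (clear depth 28)
  del 235.171.26.144/28 (clear depth 28)
  add 0.0.0.0/0 -> H2 at depth 0
  Q 235.171.26.145: descend 11101011101010110001101010010001 ; hops seen [H2,H0,H4,H4] ; pick H4

== LOOKUPS ==
["H3","H4","H3","H0","H3","H2","H6","H2","H6","no-route","H5","H0","H3","H4"]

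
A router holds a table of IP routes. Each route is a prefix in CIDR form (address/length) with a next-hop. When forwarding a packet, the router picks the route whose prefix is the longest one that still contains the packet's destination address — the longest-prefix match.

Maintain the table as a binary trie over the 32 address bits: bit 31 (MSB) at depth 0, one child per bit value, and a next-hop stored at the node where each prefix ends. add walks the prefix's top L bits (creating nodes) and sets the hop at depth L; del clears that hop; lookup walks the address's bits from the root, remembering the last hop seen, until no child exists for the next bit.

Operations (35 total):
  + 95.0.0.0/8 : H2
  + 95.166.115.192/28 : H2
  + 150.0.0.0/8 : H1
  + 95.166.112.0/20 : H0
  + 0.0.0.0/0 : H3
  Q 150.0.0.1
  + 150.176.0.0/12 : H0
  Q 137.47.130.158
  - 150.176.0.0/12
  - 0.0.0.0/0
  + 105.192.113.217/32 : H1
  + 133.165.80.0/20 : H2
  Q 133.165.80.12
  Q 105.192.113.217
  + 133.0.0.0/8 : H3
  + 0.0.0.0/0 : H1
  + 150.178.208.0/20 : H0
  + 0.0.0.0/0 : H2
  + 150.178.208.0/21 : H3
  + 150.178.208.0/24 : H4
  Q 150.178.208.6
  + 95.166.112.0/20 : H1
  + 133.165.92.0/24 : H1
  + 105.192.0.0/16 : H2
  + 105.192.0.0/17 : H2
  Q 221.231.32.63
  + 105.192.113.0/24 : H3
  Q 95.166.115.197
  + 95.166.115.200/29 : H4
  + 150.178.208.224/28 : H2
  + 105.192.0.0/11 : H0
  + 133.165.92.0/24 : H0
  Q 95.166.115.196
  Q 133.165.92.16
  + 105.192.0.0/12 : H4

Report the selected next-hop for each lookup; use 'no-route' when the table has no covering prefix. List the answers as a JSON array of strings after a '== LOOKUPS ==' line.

Apply in order:
  add 95.0.0.0/8 -> H2 at depth 8
  add 95.166.115.192/28 -> H2 at depth 28
  add 150.0.0.0/8 -> H1 at depth 8
  add 95.166.112.0/20 -> H0 at depth 20
  add 0.0.0.0/0 -> H3 at depth 0
  lookup 150.0.0.1: bits 10010110 walk d0:H3→d1:-→d2:-→d3:-→d4:-→d5:-→d6:-→d7:-→d8:H1 -> H1
  add 150.176.0.0/12 -> H0 at depth 12
  lookup 137.47.130.158: bits 100 walk d0:H3→d1:-→d2:-→d3:- -> H3
  - 150.176.0.0/12 clear@12
  - 0.0.0.0/0 clear@0
  add 105.192.113.217/32 -> H1 at depth 32
  add 133.165.80.0/20 -> H2 at depth 20
  lookup 133.165.80.12: bits 10000101101001010101 walk d0:-→d1:-→d2:-→d3:-→d4:-→d5:-→d6:-→d7:-→d8:-→d9:-→d10:-→d11:-→d12:-→d13:-→d14:-→d15:-→d16:-→d17:-→d18:-→d19:-→d20:H2 -> H2
  lookup 105.192.113.217: bits 01101001110000000111000111011001 walk d0:-→d1:-→d2:-→d3:-→d4:-→d5:-→d6:-→d7:-→d8:-→d9:-→d10:-→d11:-→d12:-→d13:-→d14:-→d15:-→d16:-→d17:-→d18:-→d19:-→d20:-→d21:-→d22:-→d23:-→d24:-→d25:-→d26:-→d27:-→d28:-→d29:-→d30:-→d31:-→d32:H1 -> H1
  add 133.0.0.0/8 -> H3 at depth 8
  add 0.0.0.0/0 -> H1 at depth 0
  add 150.178.208.0/20 -> H0 at depth 20
  add 0.0.0.0/0 -> H2 at depth 0
  add 150.178.208.0/21 -> H3 at depth 21
  add 150.178.208.0/24 -> H4 at depth 24
  lookup 150.178.208.6: bits 100101101011001011010000 walk d0:H2→d1:-→d2:-→d3:-→d4:-→d5:-→d6:-→d7:-→d8:H1→d9:-→d10:-→d11:-→d12:-→d13:-→d14:-→d15:-→d16:-→d17:-→d18:-→d19:-→d20:H0→d21:H3→d22:-→d23:-→d24:H4 -> H4
  add 95.166.112.0/20 -> H1 at depth 20
  add 133.165.92.0/24 -> H1 at depth 24
  add 105.192.0.0/16 -> H2 at depth 16
  add 105.192.0.0/17 -> H2 at depth 17
  lookup 221.231.32.63: bits 1 walk d0:H2→d1:- -> H2
  add 105.192.113.0/24 -> H3 at depth 24
  lookup 95.166.115.197: bits 0101111110100110011100111100 walk d0:H2→d1:-→d2:-→d3:-→d4:-→d5:-→d6:-→d7:-→d8:H2→d9:-→d10:-→d11:-→d12:-→d13:-→d14:-→d15:-→d16:-→d17:-→d18:-→d19:-→d20:H1→d21:-→d22:-→d23:-→d24:-→d25:-→d26:-→d27:-→d28:H2 -> H2
  add 95.166.115.200/29 -> H4 at depth 29
  add 150.178.208.224/28 -> H2 at depth 28
  add 105.192.0.0/11 -> H0 at depth 11
  add 133.165.92.0/24 -> H0 at depth 24
  lookup 95.166.115.196: bits 0101111110100110011100111100 walk d0:H2→d1:-→d2:-→d3:-→d4:-→d5:-→d6:-→d7:-→d8:H2→d9:-→d10:-→d11:-→d12:-→d13:-→d14:-→d15:-→d16:-→d17:-→d18:-→d19:-→d20:H1→d21:-→d22:-→d23:-→d24:-→d25:-→d26:-→d27:-→d28:H2 -> H2
  lookup 133.165.92.16: bits 100001011010010101011100 walk d0:H2→d1:-→d2:-→d3:-→d4:-→d5:-→d6:-→d7:-→d8:H3→d9:-→d10:-→d11:-→d12:-→d13:-→d14:-→d15:-→d16:-→d17:-→d18:-→d19:-→d20:H2→d21:-→d22:-→d23:-→d24:H0 -> H0
  add 105.192.0.0/12 -> H4 at depth 12

== LOOKUPS ==
["H1","H3","H2","H1","H4","H2","H2","H2","H0"]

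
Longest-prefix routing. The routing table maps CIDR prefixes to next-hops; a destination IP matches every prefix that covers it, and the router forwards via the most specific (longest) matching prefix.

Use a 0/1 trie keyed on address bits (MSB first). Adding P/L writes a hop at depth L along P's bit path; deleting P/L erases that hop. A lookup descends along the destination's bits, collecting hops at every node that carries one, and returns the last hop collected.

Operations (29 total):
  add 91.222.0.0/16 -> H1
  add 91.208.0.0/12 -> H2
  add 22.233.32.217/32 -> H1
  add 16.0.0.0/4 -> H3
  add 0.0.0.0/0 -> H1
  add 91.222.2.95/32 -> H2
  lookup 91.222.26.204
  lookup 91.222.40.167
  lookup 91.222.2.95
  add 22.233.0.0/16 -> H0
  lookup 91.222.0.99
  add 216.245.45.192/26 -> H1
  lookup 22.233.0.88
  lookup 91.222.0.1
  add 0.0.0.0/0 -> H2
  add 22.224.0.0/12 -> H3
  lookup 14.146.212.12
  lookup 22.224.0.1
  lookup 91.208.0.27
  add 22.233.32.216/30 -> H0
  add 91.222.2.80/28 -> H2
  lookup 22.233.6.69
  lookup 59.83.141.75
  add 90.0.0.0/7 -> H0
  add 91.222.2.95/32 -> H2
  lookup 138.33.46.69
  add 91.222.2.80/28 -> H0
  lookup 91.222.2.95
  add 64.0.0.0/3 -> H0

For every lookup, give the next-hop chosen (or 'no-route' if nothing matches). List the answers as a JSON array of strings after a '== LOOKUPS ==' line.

Trace:
  + 91.222.0.0/16 (H1) depth=16
  + 91.208.0.0/12 (H2) depth=12
  + 22.233.32.217/32 (H1) depth=32
  + 16.0.0.0/4 (H3) depth=4
  + 0.0.0.0/0 (H1) depth=0
  + 91.222.2.95/32 (H2) depth=32
  lookup 91.222.26.204: bits 0101101111011110000 walk d0:H1→d1:-→d2:-→d3:-→d4:-→d5:-→d6:-→d7:-→d8:-→d9:-→d10:-→d11:-→d12:H2→d13:-→d14:-→d15:-→d16:H1→d17:-→d18:-→d19:- -> H1
  lookup 91.222.40.167: bits 010110111101111000 walk d0:H1→d1:-→d2:-→d3:-→d4:-→d5:-→d6:-→d7:-→d8:-→d9:-→d10:-→d11:-→d12:H2→d13:-→d14:-→d15:-→d16:H1→d17:-→d18:- -> H1
  lookup 91.222.2.95: bits 01011011110111100000001001011111 walk d0:H1→d1:-→d2:-→d3:-→d4:-→d5:-→d6:-→d7:-→d8:-→d9:-→d10:-→d11:-→d12:H2→d13:-→d14:-→d15:-→d16:H1→d17:-→d18:-→d19:-→d20:-→d21:-→d22:-→d23:-→d24:-→d25:-→d26:-→d27:-→d28:-→d29:-→d30:-→d31:-→d32:H2 -> H2
  + 22.233.0.0/16 (H0) depth=16
  lookup 91.222.0.99: bits 0101101111011110000000 walk d0:H1→d1:-→d2:-→d3:-→d4:-→d5:-→d6:-→d7:-→d8:-→d9:-→d10:-→d11:-→d12:H2→d13:-→d14:-→d15:-→d16:H1→d17:-→d18:-→d19:-→d20:-→d21:-→d22:- -> H1
  + 216.245.45.192/26 (H1) depth=26
  lookup 22.233.0.88: bits 000101101110100100 walk d0:H1→d1:-→d2:-→d3:-→d4:H3→d5:-→d6:-→d7:-→d8:-→d9:-→d10:-→d11:-→d12:-→d13:-→d14:-→d15:-→d16:H0→d17:-→d18:- -> H0
  lookup 91.222.0.1: bits 0101101111011110000000 walk d0:H1→d1:-→d2:-→d3:-→d4:-→d5:-→d6:-→d7:-→d8:-→d9:-→d10:-→d11:-→d12:H2→d13:-→d14:-→d15:-→d16:H1→d17:-→d18:-→d19:-→d20:-→d21:-→d22:- -> H1
  + 0.0.0.0/0 (H2) depth=0
  + 22.224.0.0/12 (H3) depth=12
  lookup 14.146.212.12: bits 000 walk d0:H2→d1:-→d2:-→d3:- -> H2
  lookup 22.224.0.1: bits 000101101110 walk d0:H2→d1:-→d2:-→d3:-→d4:H3→d5:-→d6:-→d7:-→d8:-→d9:-→d10:-→d11:-→d12:H3 -> H3
  lookup 91.208.0.27: bits 010110111101 walk d0:H2→d1:-→d2:-→d3:-→d4:-→d5:-→d6:-→d7:-→d8:-→d9:-→d10:-→d11:-→d12:H2 -> H2
  + 22.233.32.216/30 (H0) depth=30
  + 91.222.2.80/28 (H2) depth=28
  lookup 22.233.6.69: bits 000101101110100100 walk d0:H2→d1:-→d2:-→d3:-→d4:H3→d5:-→d6:-→d7:-→d8:-→d9:-→d10:-→d11:-→d12:H3→d13:-→d14:-→d15:-→d16:H0→d17:-→d18:- -> H0
  lookup 59.83.141.75: bits 00 walk d0:H2→d1:-→d2:- -> H2
  + 90.0.0.0/7 (H0) depth=7
  + 91.222.2.95/32 (H2) depth=32
  lookup 138.33.46.69: bits 1 walk d0:H2→d1:- -> H2
  + 91.222.2.80/28 (H0) depth=28
  lookup 91.222.2.95: bits 01011011110111100000001001011111 walk d0:H2→d1:-→d2:-→d3:-→d4:-→d5:-→d6:-→d7:H0→d8:-→d9:-→d10:-→d11:-→d12:H2→d13:-→d14:-→d15:-→d16:H1→d17:-→d18:-→d19:-→d20:-→d21:-→d22:-→d23:-→d24:-→d25:-→d26:-→d27:-→d28:H0→d29:-→d30:-→d31:-→d32:H2 -> H2
  + 64.0.0.0/3 (H0) depth=3

== LOOKUPS ==
["H1","H1","H2","H1","H0","H1","H2","H3","H2","H0","H2","H2","H2"]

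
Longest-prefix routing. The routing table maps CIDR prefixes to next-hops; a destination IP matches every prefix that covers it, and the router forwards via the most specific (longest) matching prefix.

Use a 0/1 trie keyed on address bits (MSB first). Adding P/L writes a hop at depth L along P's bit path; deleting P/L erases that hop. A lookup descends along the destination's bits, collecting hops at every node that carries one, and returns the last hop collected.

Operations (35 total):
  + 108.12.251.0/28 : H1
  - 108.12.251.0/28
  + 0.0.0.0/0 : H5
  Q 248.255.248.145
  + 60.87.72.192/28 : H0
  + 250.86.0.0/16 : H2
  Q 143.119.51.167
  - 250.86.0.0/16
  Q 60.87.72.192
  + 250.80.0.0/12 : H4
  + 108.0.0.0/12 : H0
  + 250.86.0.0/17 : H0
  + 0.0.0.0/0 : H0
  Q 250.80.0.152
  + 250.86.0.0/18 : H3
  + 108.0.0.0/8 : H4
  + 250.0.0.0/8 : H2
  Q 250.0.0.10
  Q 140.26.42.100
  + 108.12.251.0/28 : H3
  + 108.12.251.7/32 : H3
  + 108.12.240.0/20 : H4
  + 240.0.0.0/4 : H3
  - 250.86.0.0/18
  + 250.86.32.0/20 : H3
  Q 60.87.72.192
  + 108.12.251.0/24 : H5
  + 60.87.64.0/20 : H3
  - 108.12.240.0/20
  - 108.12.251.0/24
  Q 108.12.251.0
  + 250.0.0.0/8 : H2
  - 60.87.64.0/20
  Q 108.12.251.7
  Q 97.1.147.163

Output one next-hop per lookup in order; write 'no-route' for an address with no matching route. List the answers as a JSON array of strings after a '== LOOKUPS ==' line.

Process each operation:
  + 108.12.251.0/28 (H1) depth=28
  del 108.12.251.0/28 (clear depth 28)
  + 0.0.0.0/0 (H5) depth=0
  Q 248.255.248.145: descend ε ; hops seen [H5] ; pick H5
  + 60.87.72.192/28 (H0) depth=28
  + 250.86.0.0/16 (H2) depth=16
  Q 143.119.51.167: descend 1 ; hops seen [H5] ; pick H5
  del 250.86.0.0/16 (clear depth 16)
  Q 60.87.72.192: descend 0011110001010111010010001100 ; hops seen [H5,H0] ; pick H0
  + 250.80.0.0/12 (H4) depth=12
  + 108.0.0.0/12 (H0) depth=12
  + 250.86.0.0/17 (H0) depth=17
  + 0.0.0.0/0 (H0) depth=0
  Q 250.80.0.152: descend 1111101001010 ; hops seen [H0,H4] ; pick H4
  + 250.86.0.0/18 (H3) depth=18
  + 108.0.0.0/8 (H4) depth=8
  + 250.0.0.0/8 (H2) depth=8
  Q 250.0.0.10: descend 111110100 ; hops seen [H0,H2] ; pick H2
  Q 140.26.42.100: descend 1 ; hops seen [H0] ; pick H0
  + 108.12.251.0/28 (H3) depth=28
  + 108.12.251.7/32 (H3) depth=32
  + 108.12.240.0/20 (H4) depth=20
  + 240.0.0.0/4 (H3) depth=4
  del 250.86.0.0/18 (clear depth 18)
  + 250.86.32.0/20 (H3) depth=20
  Q 60.87.72.192: descend 0011110001010111010010001100 ; hops seen [H0,H0] ; pick H0
  + 108.12.251.0/24 (H5) depth=24
  + 60.87.64.0/20 (H3) depth=20
  del 108.12.240.0/20 (clear depth 20)
  del 108.12.251.0/24 (clear depth 24)
  Q 108.12.251.0: descend 01101100000011001111101100000 ; hops seen [H0,H4,H0,H3] ; pick H3
  + 250.0.0.0/8 (H2) depth=8
  del 60.87.64.0/20 (clear depth 20)
  Q 108.12.251.7: descend 01101100000011001111101100000111 ; hops seen [H0,H4,H0,H3,H3] ; pick H3
  Q 97.1.147.163: descend 0110 ; hops seen [H0] ; pick H0

== LOOKUPS ==
["H5","H5","H0","H4","H2","H0","H0","H3","H3","H0"]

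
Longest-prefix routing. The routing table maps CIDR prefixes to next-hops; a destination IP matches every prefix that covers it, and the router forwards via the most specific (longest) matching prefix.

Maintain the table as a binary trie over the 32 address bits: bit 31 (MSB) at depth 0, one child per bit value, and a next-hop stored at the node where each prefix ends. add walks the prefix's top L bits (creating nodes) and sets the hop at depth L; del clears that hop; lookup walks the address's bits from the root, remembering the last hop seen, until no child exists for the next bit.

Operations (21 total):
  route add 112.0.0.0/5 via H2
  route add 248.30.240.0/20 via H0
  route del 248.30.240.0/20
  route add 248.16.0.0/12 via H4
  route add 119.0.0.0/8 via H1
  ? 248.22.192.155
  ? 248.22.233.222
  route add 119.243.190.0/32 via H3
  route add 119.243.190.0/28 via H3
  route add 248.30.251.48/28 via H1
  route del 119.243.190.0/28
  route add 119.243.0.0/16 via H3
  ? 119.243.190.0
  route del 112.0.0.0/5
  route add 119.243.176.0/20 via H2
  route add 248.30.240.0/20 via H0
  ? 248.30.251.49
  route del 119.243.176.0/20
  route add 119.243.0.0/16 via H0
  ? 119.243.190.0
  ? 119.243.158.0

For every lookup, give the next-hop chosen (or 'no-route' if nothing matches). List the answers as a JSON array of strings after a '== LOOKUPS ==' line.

Apply in order:
  add 112.0.0.0/5 -> H2 at depth 5
  add 248.30.240.0/20 -> H0 at depth 20
  - 248.30.240.0/20 clear@20
  add 248.16.0.0/12 -> H4 at depth 12
  add 119.0.0.0/8 -> H1 at depth 8
  lookup 248.22.192.155: bits 111110000001 walk d0:-→d1:-→d2:-→d3:-→d4:-→d5:-→d6:-→d7:-→d8:-→d9:-→d10:-→d11:-→d12:H4 -> H4
  lookup 248.22.233.222: bits 111110000001 walk d0:-→d1:-→d2:-→d3:-→d4:-→d5:-→d6:-→d7:-→d8:-→d9:-→d10:-→d11:-→d12:H4 -> H4
  add 119.243.190.0/32 -> H3 at depth 32
  add 119.243.190.0/28 -> H3 at depth 28
  add 248.30.251.48/28 -> H1 at depth 28
  - 119.243.190.0/28 clear@28
  add 119.243.0.0/16 -> H3 at depth 16
  lookup 119.243.190.0: bits 01110111111100111011111000000000 walk d0:-→d1:-→d2:-→d3:-→d4:-→d5:H2→d6:-→d7:-→d8:H1→d9:-→d10:-→d11:-→d12:-→d13:-→d14:-→d15:-→d16:H3→d17:-→d18:-→d19:-→d20:-→d21:-→d22:-→d23:-→d24:-→d25:-→d26:-→d27:-→d28:-→d29:-→d30:-→d31:-→d32:H3 -> H3
  - 112.0.0.0/5 clear@5
  add 119.243.176.0/20 -> H2 at depth 20
  add 248.30.240.0/20 -> H0 at depth 20
  lookup 248.30.251.49: bits 1111100000011110111110110011 walk d0:-→d1:-→d2:-→d3:-→d4:-→d5:-→d6:-→d7:-→d8:-→d9:-→d10:-→d11:-→d12:H4→d13:-→d14:-→d15:-→d16:-→d17:-→d18:-→d19:-→d20:H0→d21:-→d22:-→d23:-→d24:-→d25:-→d26:-→d27:-→d28:H1 -> H1
  - 119.243.176.0/20 clear@20
  add 119.243.0.0/16 -> H0 at depth 16
  lookup 119.243.190.0: bits 01110111111100111011111000000000 walk d0:-→d1:-→d2:-→d3:-→d4:-→d5:-→d6:-→d7:-→d8:H1→d9:-→d10:-→d11:-→d12:-→d13:-→d14:-→d15:-→d16:H0→d17:-→d18:-→d19:-→d20:-→d21:-→d22:-→d23:-→d24:-→d25:-→d26:-→d27:-→d28:-→d29:-→d30:-→d31:-→d32:H3 -> H3
  lookup 119.243.158.0: bits 011101111111001110 walk d0:-→d1:-→d2:-→d3:-→d4:-→d5:-→d6:-→d7:-→d8:H1→d9:-→d10:-→d11:-→d12:-→d13:-→d14:-→d15:-→d16:H0→d17:-→d18:- -> H0

== LOOKUPS ==
["H4","H4","H3","H1","H3","H0"]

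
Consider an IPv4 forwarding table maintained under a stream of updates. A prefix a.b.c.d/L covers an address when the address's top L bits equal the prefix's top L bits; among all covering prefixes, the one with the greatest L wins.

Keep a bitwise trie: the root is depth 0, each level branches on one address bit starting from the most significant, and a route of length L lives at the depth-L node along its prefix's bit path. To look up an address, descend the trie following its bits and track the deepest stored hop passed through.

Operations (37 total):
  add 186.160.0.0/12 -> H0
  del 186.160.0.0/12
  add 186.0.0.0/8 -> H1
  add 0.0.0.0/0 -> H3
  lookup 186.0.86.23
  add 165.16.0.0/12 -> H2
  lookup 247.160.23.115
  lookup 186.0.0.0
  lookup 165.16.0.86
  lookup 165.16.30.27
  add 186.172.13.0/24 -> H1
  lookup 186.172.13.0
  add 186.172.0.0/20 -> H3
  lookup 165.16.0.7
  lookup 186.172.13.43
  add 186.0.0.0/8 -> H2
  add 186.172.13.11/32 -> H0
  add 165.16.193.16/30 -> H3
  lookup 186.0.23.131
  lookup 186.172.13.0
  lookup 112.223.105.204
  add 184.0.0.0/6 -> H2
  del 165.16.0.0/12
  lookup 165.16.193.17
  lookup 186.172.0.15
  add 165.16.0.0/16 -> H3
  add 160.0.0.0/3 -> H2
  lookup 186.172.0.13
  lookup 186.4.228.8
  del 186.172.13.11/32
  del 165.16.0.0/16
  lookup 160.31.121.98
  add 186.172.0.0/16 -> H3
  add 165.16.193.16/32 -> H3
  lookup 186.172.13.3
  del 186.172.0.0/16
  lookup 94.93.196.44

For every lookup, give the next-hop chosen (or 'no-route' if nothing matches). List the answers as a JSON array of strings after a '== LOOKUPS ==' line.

Trace:
  add 186.160.0.0/12 -> H0 at depth 12
  - 186.160.0.0/12 clear@12
  add 186.0.0.0/8 -> H1 at depth 8
  add 0.0.0.0/0 -> H3 at depth 0
  lookup 186.0.86.23: bits 10111010 walk d0:H3→d1:-→d2:-→d3:-→d4:-→d5:-→d6:-→d7:-→d8:H1 -> H1
  add 165.16.0.0/12 -> H2 at depth 12
  lookup 247.160.23.115: bits 1 walk d0:H3→d1:- -> H3
  lookup 186.0.0.0: bits 10111010 walk d0:H3→d1:-→d2:-→d3:-→d4:-→d5:-→d6:-→d7:-→d8:H1 -> H1
  lookup 165.16.0.86: bits 101001010001 walk d0:H3→d1:-→d2:-→d3:-→d4:-→d5:-→d6:-→d7:-→d8:-→d9:-→d10:-→d11:-→d12:H2 -> H2
  lookup 165.16.30.27: bits 101001010001 walk d0:H3→d1:-→d2:-→d3:-→d4:-→d5:-→d6:-→d7:-→d8:-→d9:-→d10:-→d11:-→d12:H2 -> H2
  add 186.172.13.0/24 -> H1 at depth 24
  lookup 186.172.13.0: bits 101110101010110000001101 walk d0:H3→d1:-→d2:-→d3:-→d4:-→d5:-→d6:-→d7:-→d8:H1→d9:-→d10:-→d11:-→d12:-→d13:-→d14:-→d15:-→d16:-→d17:-→d18:-→d19:-→d20:-→d21:-→d22:-→d23:-→d24:H1 -> H1
  add 186.172.0.0/20 -> H3 at depth 20
  lookup 165.16.0.7: bits 101001010001 walk d0:H3→d1:-→d2:-→d3:-→d4:-→d5:-→d6:-→d7:-→d8:-→d9:-→d10:-→d11:-→d12:H2 -> H2
  lookup 186.172.13.43: bits 101110101010110000001101 walk d0:H3→d1:-→d2:-→d3:-→d4:-→d5:-→d6:-→d7:-→d8:H1→d9:-→d10:-→d11:-→d12:-→d13:-→d14:-→d15:-→d16:-→d17:-→d18:-→d19:-→d20:H3→d21:-→d22:-→d23:-→d24:H1 -> H1
  add 186.0.0.0/8 -> H2 at depth 8
  add 186.172.13.11/32 -> H0 at depth 32
  add 165.16.193.16/30 -> H3 at depth 30
  lookup 186.0.23.131: bits 10111010 walk d0:H3→d1:-→d2:-→d3:-→d4:-→d5:-→d6:-→d7:-→d8:H2 -> H2
  lookup 186.172.13.0: bits 1011101010101100000011010000 walk d0:H3→d1:-→d2:-→d3:-→d4:-→d5:-→d6:-→d7:-→d8:H2→d9:-→d10:-→d11:-→d12:-→d13:-→d14:-→d15:-→d16:-→d17:-→d18:-→d19:-→d20:H3→d21:-→d22:-→d23:-→d24:H1→d25:-→d26:-→d27:-→d28:- -> H1
  lookup 112.223.105.204: bits ε walk d0:H3 -> H3
  add 184.0.0.0/6 -> H2 at depth 6
  - 165.16.0.0/12 clear@12
  lookup 165.16.193.17: bits 101001010001000011000001000100 walk d0:H3→d1:-→d2:-→d3:-→d4:-→d5:-→d6:-→d7:-→d8:-→d9:-→d10:-→d11:-→d12:-→d13:-→d14:-→d15:-→d16:-→d17:-→d18:-→d19:-→d20:-→d21:-→d22:-→d23:-→d24:-→d25:-→d26:-→d27:-→d28:-→d29:-→d30:H3 -> H3
  lookup 186.172.0.15: bits 10111010101011000000 walk d0:H3→d1:-→d2:-→d3:-→d4:-→d5:-→d6:H2→d7:-→d8:H2→d9:-→d10:-→d11:-→d12:-→d13:-→d14:-→d15:-→d16:-→d17:-→d18:-→d19:-→d20:H3 -> H3
  add 165.16.0.0/16 -> H3 at depth 16
  add 160.0.0.0/3 -> H2 at depth 3
  lookup 186.172.0.13: bits 10111010101011000000 walk d0:H3→d1:-→d2:-→d3:H2→d4:-→d5:-→d6:H2→d7:-→d8:H2→d9:-→d10:-→d11:-→d12:-→d13:-→d14:-→d15:-→d16:-→d17:-→d18:-→d19:-→d20:H3 -> H3
  lookup 186.4.228.8: bits 10111010 walk d0:H3→d1:-→d2:-→d3:H2→d4:-→d5:-→d6:H2→d7:-→d8:H2 -> H2
  - 186.172.13.11/32 clear@32
  - 165.16.0.0/16 clear@16
  lookup 160.31.121.98: bits 10100 walk d0:H3→d1:-→d2:-→d3:H2→d4:-→d5:- -> H2
  add 186.172.0.0/16 -> H3 at depth 16
  add 165.16.193.16/32 -> H3 at depth 32
  lookup 186.172.13.3: bits 1011101010101100000011010000 walk d0:H3→d1:-→d2:-→d3:H2→d4:-→d5:-→d6:H2→d7:-→d8:H2→d9:-→d10:-→d11:-→d12:-→d13:-→d14:-→d15:-→d16:H3→d17:-→d18:-→d19:-→d20:H3→d21:-→d22:-→d23:-→d24:H1→d25:-→d26:-→d27:-→d28:- -> H1
  - 186.172.0.0/16 clear@16
  lookup 94.93.196.44: bits ε walk d0:H3 -> H3

== LOOKUPS ==
["H1","H3","H1","H2","H2","H1","H2","H1","H2","H1","H3","H3","H3","H3","H2","H2","H1","H3"]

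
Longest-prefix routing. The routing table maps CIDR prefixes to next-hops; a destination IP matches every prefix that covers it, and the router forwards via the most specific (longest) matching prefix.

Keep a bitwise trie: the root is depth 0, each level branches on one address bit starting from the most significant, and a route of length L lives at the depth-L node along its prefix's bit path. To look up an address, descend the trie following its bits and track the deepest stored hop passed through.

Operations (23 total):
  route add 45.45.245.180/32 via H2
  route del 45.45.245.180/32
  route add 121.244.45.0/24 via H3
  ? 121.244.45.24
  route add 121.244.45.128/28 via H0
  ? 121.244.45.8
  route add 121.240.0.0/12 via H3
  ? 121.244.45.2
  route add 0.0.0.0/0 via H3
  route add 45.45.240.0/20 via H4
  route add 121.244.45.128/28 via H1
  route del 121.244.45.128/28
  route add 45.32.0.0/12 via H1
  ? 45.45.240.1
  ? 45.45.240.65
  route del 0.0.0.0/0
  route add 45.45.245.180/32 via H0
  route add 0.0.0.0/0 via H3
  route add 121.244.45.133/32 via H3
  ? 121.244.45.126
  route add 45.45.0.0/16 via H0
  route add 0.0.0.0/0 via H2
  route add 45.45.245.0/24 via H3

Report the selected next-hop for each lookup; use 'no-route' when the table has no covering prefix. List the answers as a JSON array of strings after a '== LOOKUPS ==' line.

Process each operation:
  add 45.45.245.180/32 -> H2 at depth 32
  del 45.45.245.180/32 (clear depth 32)
  add 121.244.45.0/24 -> H3 at depth 24
  Q 121.244.45.24: descend 011110011111010000101101 ; hops seen [H3] ; pick H3
  add 121.244.45.128/28 -> H0 at depth 28
  Q 121.244.45.8: descend 011110011111010000101101 ; hops seen [H3] ; pick H3
  add 121.240.0.0/12 -> H3 at depth 12
  Q 121.244.45.2: descend 011110011111010000101101 ; hops seen [H3,H3] ; pick H3
  add 0.0.0.0/0 -> H3 at depth 0
  add 45.45.240.0/20 -> H4 at depth 20
  add 121.244.45.128/28 -> H1 at depth 28
  del 121.244.45.128/28 (clear depth 28)
  add 45.32.0.0/12 -> H1 at depth 12
  Q 45.45.240.1: descend 001011010010110111110 ; hops seen [H3,H1,H4] ; pick H4
  Q 45.45.240.65: descend 001011010010110111110 ; hops seen [H3,H1,H4] ; pick H4
  del 0.0.0.0/0 (clear depth 0)
  add 45.45.245.180/32 -> H0 at depth 32
  add 0.0.0.0/0 -> H3 at depth 0
  add 121.244.45.133/32 -> H3 at depth 32
  Q 121.244.45.126: descend 011110011111010000101101 ; hops seen [H3,H3,H3] ; pick H3
  add 45.45.0.0/16 -> H0 at depth 16
  add 0.0.0.0/0 -> H2 at depth 0
  add 45.45.245.0/24 -> H3 at depth 24

== LOOKUPS ==
["H3","H3","H3","H4","H4","H3"]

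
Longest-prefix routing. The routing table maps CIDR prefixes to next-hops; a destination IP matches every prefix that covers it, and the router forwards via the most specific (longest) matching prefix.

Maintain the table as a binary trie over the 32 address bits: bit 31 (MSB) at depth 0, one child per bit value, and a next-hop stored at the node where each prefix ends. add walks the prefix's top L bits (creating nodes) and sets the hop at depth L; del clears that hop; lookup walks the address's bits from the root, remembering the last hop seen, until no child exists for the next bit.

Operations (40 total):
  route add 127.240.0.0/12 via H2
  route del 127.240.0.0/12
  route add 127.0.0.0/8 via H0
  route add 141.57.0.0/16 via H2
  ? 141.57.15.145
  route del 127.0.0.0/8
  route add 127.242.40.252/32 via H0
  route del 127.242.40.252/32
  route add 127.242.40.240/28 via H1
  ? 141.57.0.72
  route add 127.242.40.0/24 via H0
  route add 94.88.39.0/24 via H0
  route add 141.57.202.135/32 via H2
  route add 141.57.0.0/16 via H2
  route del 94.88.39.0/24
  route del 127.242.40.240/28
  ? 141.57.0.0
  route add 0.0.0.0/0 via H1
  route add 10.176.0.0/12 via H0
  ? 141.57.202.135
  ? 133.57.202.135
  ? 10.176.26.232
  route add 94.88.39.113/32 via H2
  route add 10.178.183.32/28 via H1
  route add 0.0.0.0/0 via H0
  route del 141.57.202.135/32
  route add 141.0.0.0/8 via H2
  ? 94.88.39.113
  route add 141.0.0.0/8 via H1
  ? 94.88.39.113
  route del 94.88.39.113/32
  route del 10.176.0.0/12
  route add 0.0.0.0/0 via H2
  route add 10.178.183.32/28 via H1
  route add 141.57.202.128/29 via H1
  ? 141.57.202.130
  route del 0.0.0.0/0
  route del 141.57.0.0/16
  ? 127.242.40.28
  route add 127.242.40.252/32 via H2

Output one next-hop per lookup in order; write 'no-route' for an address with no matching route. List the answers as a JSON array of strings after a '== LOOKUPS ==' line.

Apply in order:
  add 127.240.0.0/12 -> H2 at depth 12
  - 127.240.0.0/12 clear@12
  add 127.0.0.0/8 -> H0 at depth 8
  add 141.57.0.0/16 -> H2 at depth 16
  ? 141.57.15.145  path d0:-→d1:-→d2:-→d3:-→d4:-→d5:-→d6:-→d7:-→d8:-→d9:-→d10:-→d11:-→d12:-→d13:-→d14:-→d15:-→d16:H2  best=H2
  - 127.0.0.0/8 clear@8
  add 127.242.40.252/32 -> H0 at depth 32
  - 127.242.40.252/32 clear@32
  add 127.242.40.240/28 -> H1 at depth 28
  ? 141.57.0.72  path d0:-→d1:-→d2:-→d3:-→d4:-→d5:-→d6:-→d7:-→d8:-→d9:-→d10:-→d11:-→d12:-→d13:-→d14:-→d15:-→d16:H2  best=H2
  add 127.242.40.0/24 -> H0 at depth 24
  add 94.88.39.0/24 -> H0 at depth 24
  add 141.57.202.135/32 -> H2 at depth 32
  add 141.57.0.0/16 -> H2 at depth 16
  - 94.88.39.0/24 clear@24
  - 127.242.40.240/28 clear@28
  ? 141.57.0.0  path d0:-→d1:-→d2:-→d3:-→d4:-→d5:-→d6:-→d7:-→d8:-→d9:-→d10:-→d11:-→d12:-→d13:-→d14:-→d15:-→d16:H2  best=H2
  add 0.0.0.0/0 -> H1 at depth 0
  add 10.176.0.0/12 -> H0 at depth 12
  ? 141.57.202.135  path d0:H1→d1:-→d2:-→d3:-→d4:-→d5:-→d6:-→d7:-→d8:-→d9:-→d10:-→d11:-→d12:-→d13:-→d14:-→d15:-→d16:H2→d17:-→d18:-→d19:-→d20:-→d21:-→d22:-→d23:-→d24:-→d25:-→d26:-→d27:-→d28:-→d29:-→d30:-→d31:-→d32:H2  best=H2
  ? 133.57.202.135  path d0:H1→d1:-→d2:-→d3:-→d4:-  best=H1
  ? 10.176.26.232  path d0:H1→d1:-→d2:-→d3:-→d4:-→d5:-→d6:-→d7:-→d8:-→d9:-→d10:-→d11:-→d12:H0  best=H0
  add 94.88.39.113/32 -> H2 at depth 32
  add 10.178.183.32/28 -> H1 at depth 28
  add 0.0.0.0/0 -> H0 at depth 0
  - 141.57.202.135/32 clear@32
  add 141.0.0.0/8 -> H2 at depth 8
  ? 94.88.39.113  path d0:H0→d1:-→d2:-→d3:-→d4:-→d5:-→d6:-→d7:-→d8:-→d9:-→d10:-→d11:-→d12:-→d13:-→d14:-→d15:-→d16:-→d17:-→d18:-→d19:-→d20:-→d21:-→d22:-→d23:-→d24:-→d25:-→d26:-→d27:-→d28:-→d29:-→d30:-→d31:-→d32:H2  best=H2
  add 141.0.0.0/8 -> H1 at depth 8
  ? 94.88.39.113  path d0:H0→d1:-→d2:-→d3:-→d4:-→d5:-→d6:-→d7:-→d8:-→d9:-→d10:-→d11:-→d12:-→d13:-→d14:-→d15:-→d16:-→d17:-→d18:-→d19:-→d20:-→d21:-→d22:-→d23:-→d24:-→d25:-→d26:-→d27:-→d28:-→d29:-→d30:-→d31:-→d32:H2  best=H2
  - 94.88.39.113/32 clear@32
  - 10.176.0.0/12 clear@12
  add 0.0.0.0/0 -> H2 at depth 0
  add 10.178.183.32/28 -> H1 at depth 28
  add 141.57.202.128/29 -> H1 at depth 29
  ? 141.57.202.130  path d0:H2→d1:-→d2:-→d3:-→d4:-→d5:-→d6:-→d7:-→d8:H1→d9:-→d10:-→d11:-→d12:-→d13:-→d14:-→d15:-→d16:H2→d17:-→d18:-→d19:-→d20:-→d21:-→d22:-→d23:-→d24:-→d25:-→d26:-→d27:-→d28:-→d29:H1  best=H1
  - 0.0.0.0/0 clear@0
  - 141.57.0.0/16 clear@16
  ? 127.242.40.28  path d0:-→d1:-→d2:-→d3:-→d4:-→d5:-→d6:-→d7:-→d8:-→d9:-→d10:-→d11:-→d12:-→d13:-→d14:-→d15:-→d16:-→d17:-→d18:-→d19:-→d20:-→d21:-→d22:-→d23:-→d24:H0  best=H0
  add 127.242.40.252/32 -> H2 at depth 32

== LOOKUPS ==
["H2","H2","H2","H2","H1","H0","H2","H2","H1","H0"]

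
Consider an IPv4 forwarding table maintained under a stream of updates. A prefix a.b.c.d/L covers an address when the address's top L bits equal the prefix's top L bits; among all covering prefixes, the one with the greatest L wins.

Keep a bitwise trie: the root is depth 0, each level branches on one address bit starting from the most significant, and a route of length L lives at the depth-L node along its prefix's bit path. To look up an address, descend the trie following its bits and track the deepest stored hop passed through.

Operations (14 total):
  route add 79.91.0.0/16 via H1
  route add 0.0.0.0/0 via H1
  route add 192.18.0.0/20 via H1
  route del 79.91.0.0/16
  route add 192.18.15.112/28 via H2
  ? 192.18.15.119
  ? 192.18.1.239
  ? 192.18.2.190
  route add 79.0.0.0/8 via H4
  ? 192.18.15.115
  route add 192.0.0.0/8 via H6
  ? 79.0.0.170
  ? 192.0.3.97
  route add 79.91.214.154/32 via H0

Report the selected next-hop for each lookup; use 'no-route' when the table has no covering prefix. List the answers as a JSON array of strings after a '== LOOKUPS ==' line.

Apply in order:
  add 79.91.0.0/16 -> H1 at depth 16
  add 0.0.0.0/0 -> H1 at depth 0
  add 192.18.0.0/20 -> H1 at depth 20
  del 79.91.0.0/16 (clear depth 16)
  add 192.18.15.112/28 -> H2 at depth 28
  lookup 192.18.15.119: bits 1100000000010010000011110111 walk d0:H1→d1:-→d2:-→d3:-→d4:-→d5:-→d6:-→d7:-→d8:-→d9:-→d10:-→d11:-→d12:-→d13:-→d14:-→d15:-→d16:-→d17:-→d18:-→d19:-→d20:H1→d21:-→d22:-→d23:-→d24:-→d25:-→d26:-→d27:-→d28:H2 -> H2
  lookup 192.18.1.239: bits 11000000000100100000 walk d0:H1→d1:-→d2:-→d3:-→d4:-→d5:-→d6:-→d7:-→d8:-→d9:-→d10:-→d11:-→d12:-→d13:-→d14:-→d15:-→d16:-→d17:-→d18:-→d19:-→d20:H1 -> H1
  lookup 192.18.2.190: bits 11000000000100100000 walk d0:H1→d1:-→d2:-→d3:-→d4:-→d5:-→d6:-→d7:-→d8:-→d9:-→d10:-→d11:-→d12:-→d13:-→d14:-→d15:-→d16:-→d17:-→d18:-→d19:-→d20:H1 -> H1
  add 79.0.0.0/8 -> H4 at depth 8
  lookup 192.18.15.115: bits 1100000000010010000011110111 walk d0:H1→d1:-→d2:-→d3:-→d4:-→d5:-→d6:-→d7:-→d8:-→d9:-→d10:-→d11:-→d12:-→d13:-→d14:-→d15:-→d16:-→d17:-→d18:-→d19:-→d20:H1→d21:-→d22:-→d23:-→d24:-→d25:-→d26:-→d27:-→d28:H2 -> H2
  add 192.0.0.0/8 -> H6 at depth 8
  lookup 79.0.0.170: bits 010011110 walk d0:H1→d1:-→d2:-→d3:-→d4:-→d5:-→d6:-→d7:-→d8:H4→d9:- -> H4
  lookup 192.0.3.97: bits 11000000000 walk d0:H1→d1:-→d2:-→d3:-→d4:-→d5:-→d6:-→d7:-→d8:H6→d9:-→d10:-→d11:- -> H6
  add 79.91.214.154/32 -> H0 at depth 32

== LOOKUPS ==
["H2","H1","H1","H2","H4","H6"]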